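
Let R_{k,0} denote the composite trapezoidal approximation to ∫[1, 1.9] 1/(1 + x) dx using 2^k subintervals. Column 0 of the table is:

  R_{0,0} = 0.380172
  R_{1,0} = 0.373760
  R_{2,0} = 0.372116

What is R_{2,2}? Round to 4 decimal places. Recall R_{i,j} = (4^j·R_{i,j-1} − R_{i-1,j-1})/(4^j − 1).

Richardson extrapolation on the trapezoidal column (denominator 4−1=3):
R_{1,1} = (4·0.373760 − 0.380172) / 3 = 0.371623
R_{2,1} = 0.372116 + (0.372116 − 0.373760)/3 = 0.371568
R_{2,2} = 0.371568 + (0.371568 − 0.371623)/15 = 0.371564

0.3716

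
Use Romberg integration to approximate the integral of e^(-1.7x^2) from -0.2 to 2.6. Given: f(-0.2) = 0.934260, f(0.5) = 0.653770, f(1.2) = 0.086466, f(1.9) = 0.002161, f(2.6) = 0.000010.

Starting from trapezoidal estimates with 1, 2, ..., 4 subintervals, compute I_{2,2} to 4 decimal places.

I_{0,0} (trapezoid, 1 panel, h=2.8000): 1.307978
I_{1,0} (trapezoid, 2 panels, h=1.4000): 0.775041
I_{2,0} (trapezoid, 4 panels, h=0.7000): 0.846672
I_{1,1} = 0.775041 + (0.775041 − 1.307978)/3 = 0.597395
I_{2,1} = 0.846672 + (0.846672 − 0.775041)/3 = 0.870549
I_{2,2} = 0.870549 + (0.870549 − 0.597395)/15 = 0.888759

0.8888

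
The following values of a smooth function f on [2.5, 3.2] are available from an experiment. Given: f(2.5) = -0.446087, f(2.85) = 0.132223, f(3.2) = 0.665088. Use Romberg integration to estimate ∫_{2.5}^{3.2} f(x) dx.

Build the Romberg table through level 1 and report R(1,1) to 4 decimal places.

R(0,0) (trapezoid, 1 panel, h=0.7000): 0.076650
R(1,0) (trapezoid, 2 panels, h=0.3500): 0.084603
R(1,1) = 0.084603 + (0.084603 − 0.076650)/3 = 0.087254

0.0873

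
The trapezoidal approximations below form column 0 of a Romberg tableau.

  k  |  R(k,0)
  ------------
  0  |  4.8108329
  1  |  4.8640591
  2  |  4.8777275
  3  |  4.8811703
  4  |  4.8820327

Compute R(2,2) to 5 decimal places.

4.88232

Richardson extrapolation on the trapezoidal column (denominator 4−1=3):
R(1,1) = (4·4.8640591 − 4.8108329) / 3 = 4.8818012
R(2,1) = 4.8777275 + (4.8777275 − 4.8640591)/3 = 4.8822836
R(2,2) = 4.8822836 + (4.8822836 − 4.8818012)/15 = 4.8823158
(Column j=1 coincides with Simpson's rule on the same nodes.)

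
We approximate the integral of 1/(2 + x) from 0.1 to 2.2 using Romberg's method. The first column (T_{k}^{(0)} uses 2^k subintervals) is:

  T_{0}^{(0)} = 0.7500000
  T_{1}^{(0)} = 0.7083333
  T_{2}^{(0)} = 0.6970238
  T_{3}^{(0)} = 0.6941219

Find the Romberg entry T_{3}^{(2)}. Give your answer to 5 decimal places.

Richardson extrapolation on the trapezoidal column (denominator 4−1=3):
T_{2}^{(1)} = (4·0.6970238 − 0.7083333) / 3 = 0.6932540
T_{3}^{(1)} = (4·0.6941219 − 0.6970238) / 3 = 0.6931546
T_{3}^{(2)} = 0.6931546 + (0.6931546 − 0.6932540)/15 = 0.6931480

0.69315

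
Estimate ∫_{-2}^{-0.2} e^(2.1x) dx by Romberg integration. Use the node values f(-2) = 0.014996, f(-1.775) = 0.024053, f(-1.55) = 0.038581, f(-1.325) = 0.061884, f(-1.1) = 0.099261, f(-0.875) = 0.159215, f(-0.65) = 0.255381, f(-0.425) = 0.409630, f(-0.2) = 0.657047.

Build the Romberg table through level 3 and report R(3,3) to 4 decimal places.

0.3057

R(0,0) (trapezoid, 1 panel, h=1.8000): 0.604839
R(1,0) (trapezoid, 2 panels, h=0.9000): 0.391754
R(2,0) (trapezoid, 4 panels, h=0.4500): 0.328160
R(3,0) (trapezoid, 8 panels, h=0.2250): 0.311406
R(1,1) = 0.391754 + (0.391754 − 0.604839)/3 = 0.320726
R(2,1) = 0.328160 + (0.328160 − 0.391754)/3 = 0.306962
R(3,1) = 0.311406 + (0.311406 − 0.328160)/3 = 0.305821
R(2,2) = 0.306962 + (0.306962 − 0.320726)/15 = 0.306044
R(3,2) = 0.305821 + (0.305821 − 0.306962)/15 = 0.305745
R(3,3) = 0.305745 + (0.305745 − 0.306044)/63 = 0.305740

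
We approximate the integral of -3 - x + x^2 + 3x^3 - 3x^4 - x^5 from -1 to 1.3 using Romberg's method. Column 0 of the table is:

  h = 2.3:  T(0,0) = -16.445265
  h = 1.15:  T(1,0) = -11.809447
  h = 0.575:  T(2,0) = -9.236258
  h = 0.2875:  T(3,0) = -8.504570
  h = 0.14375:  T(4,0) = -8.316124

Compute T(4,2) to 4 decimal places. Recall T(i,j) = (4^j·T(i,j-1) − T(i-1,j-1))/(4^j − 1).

-8.2528

T(3,1) = -8.504570 + (-8.504570 − (-9.236258))/3 = -8.260674
T(4,1) = (4·(-8.316124) − (-8.504570)) / 3 = -8.253309
T(4,2) = -8.253309 + (-8.253309 − (-8.260674))/15 = -8.252818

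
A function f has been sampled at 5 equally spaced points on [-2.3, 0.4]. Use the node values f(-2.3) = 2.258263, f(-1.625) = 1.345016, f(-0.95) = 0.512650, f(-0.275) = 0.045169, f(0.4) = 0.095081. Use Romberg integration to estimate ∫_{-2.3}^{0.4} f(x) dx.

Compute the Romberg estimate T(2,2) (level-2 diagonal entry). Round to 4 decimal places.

2.0133

T(0,0) (trapezoid, 1 panel, h=2.7000): 3.177014
T(1,0) (trapezoid, 2 panels, h=1.3500): 2.280585
T(2,0) (trapezoid, 4 panels, h=0.6750): 2.078667
T(1,1) = 2.280585 + (2.280585 − 3.177014)/3 = 1.981775
T(2,1) = 2.078667 + (2.078667 − 2.280585)/3 = 2.011361
T(2,2) = 2.011361 + (2.011361 − 1.981775)/15 = 2.013333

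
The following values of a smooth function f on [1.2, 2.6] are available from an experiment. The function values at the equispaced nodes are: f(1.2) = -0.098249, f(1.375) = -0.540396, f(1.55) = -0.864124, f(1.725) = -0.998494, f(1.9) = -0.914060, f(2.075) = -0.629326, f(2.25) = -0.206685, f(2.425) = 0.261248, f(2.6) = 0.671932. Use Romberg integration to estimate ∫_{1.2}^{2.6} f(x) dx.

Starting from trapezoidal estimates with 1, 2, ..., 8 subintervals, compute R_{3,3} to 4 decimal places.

-0.6429

R_{0,0} (trapezoid, 1 panel, h=1.4000): 0.401578
R_{1,0} (trapezoid, 2 panels, h=0.7000): -0.439053
R_{2,0} (trapezoid, 4 panels, h=0.3500): -0.594310
R_{3,0} (trapezoid, 8 panels, h=0.1750): -0.630874
R_{1,1} = -0.439053 + (-0.439053 − 0.401578)/3 = -0.719263
R_{2,1} = -0.594310 + (-0.594310 − (-0.439053))/3 = -0.646062
R_{3,1} = -0.630874 + (-0.630874 − (-0.594310))/3 = -0.643062
R_{2,2} = -0.646062 + (-0.646062 − (-0.719263))/15 = -0.641182
R_{3,2} = -0.643062 + (-0.643062 − (-0.646062))/15 = -0.642862
R_{3,3} = -0.642862 + (-0.642862 − (-0.641182))/63 = -0.642889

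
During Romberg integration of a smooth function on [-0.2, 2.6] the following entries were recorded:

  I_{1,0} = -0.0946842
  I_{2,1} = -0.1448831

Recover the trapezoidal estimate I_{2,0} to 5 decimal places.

From I_{2,1} = (4·I_{2,0} − I_{1,0})/3, solve for I_{2,0}:
4·I_{2,0} = 3·(-0.1448831) + (-0.0946842) = -0.5293335
I_{2,0} = -0.1323334

-0.13233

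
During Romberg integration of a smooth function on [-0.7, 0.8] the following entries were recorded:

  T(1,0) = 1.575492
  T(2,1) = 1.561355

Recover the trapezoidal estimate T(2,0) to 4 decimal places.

1.5649

From T(2,1) = (4·T(2,0) − T(1,0))/3, solve for T(2,0):
4·T(2,0) = 3·1.561355 + 1.575492 = 6.259557
T(2,0) = 1.564889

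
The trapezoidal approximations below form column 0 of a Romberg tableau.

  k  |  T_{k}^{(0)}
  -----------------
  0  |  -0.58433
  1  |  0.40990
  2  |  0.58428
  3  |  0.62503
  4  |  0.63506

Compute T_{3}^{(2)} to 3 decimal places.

0.638

T_{2}^{(1)} = (4·0.58428 − 0.40990) / 3 = 0.64241
T_{3}^{(1)} = (4·0.62503 − 0.58428) / 3 = 0.63861
T_{3}^{(2)} = (16·0.63861 − 0.64241) / 15 = 0.63836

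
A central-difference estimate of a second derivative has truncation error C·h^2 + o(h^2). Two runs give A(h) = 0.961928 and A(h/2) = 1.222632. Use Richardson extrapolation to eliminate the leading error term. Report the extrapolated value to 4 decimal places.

1.3095

The leading error scales as h^2; refining by a factor of 2 reduces it by 2^2 = 4.
Extrapolated value = (4·A(h/2) − A(h)) / (4 − 1)
= (4·1.222632 − 0.961928) / 3
= 3.928600 / 3 = 1.309533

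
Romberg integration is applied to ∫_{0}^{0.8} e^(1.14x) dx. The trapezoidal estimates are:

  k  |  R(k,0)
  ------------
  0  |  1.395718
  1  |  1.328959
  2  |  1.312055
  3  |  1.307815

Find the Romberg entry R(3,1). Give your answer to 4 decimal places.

Richardson extrapolation on the trapezoidal column (denominator 4−1=3):
R(3,1) = (4·1.307815 − 1.312055) / 3 = 1.306402

1.3064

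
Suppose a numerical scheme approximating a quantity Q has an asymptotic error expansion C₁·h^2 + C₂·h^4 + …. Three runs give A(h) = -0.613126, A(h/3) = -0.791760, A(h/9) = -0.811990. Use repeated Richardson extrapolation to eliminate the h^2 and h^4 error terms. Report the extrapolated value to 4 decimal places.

-0.8145

First eliminate the h^2 term (factor 3^2 = 9):
  B₁ = (9·(-0.791760) − (-0.613126))/8 = -0.814089
  B₂ = (9·(-0.811990) − (-0.791760))/8 = -0.814519
Then eliminate the h^4 term (factor 3^4 = 81):
  (81·(-0.814519) − (-0.814089))/80 = -0.814524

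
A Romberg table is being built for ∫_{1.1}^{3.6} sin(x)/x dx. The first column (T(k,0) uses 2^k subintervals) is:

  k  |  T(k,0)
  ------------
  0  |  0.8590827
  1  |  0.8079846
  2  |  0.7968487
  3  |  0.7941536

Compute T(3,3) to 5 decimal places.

T(1,1) = 0.8079846 + (0.8079846 − 0.8590827)/3 = 0.7909519
T(2,1) = 0.7968487 + (0.7968487 − 0.8079846)/3 = 0.7931367
T(3,1) = 0.7941536 + (0.7941536 − 0.7968487)/3 = 0.7932552
T(2,2) = 0.7931367 + (0.7931367 − 0.7909519)/15 = 0.7932824
T(3,2) = 0.7932552 + (0.7932552 − 0.7931367)/15 = 0.7932631
T(3,3) = (64·0.7932631 − 0.7932824) / 63 = 0.7932628

0.79326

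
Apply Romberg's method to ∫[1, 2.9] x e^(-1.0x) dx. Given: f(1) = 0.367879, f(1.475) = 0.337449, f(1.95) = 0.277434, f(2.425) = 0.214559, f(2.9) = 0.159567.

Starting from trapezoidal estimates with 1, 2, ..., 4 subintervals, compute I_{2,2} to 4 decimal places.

I_{0,0} (trapezoid, 1 panel, h=1.9000): 0.501074
I_{1,0} (trapezoid, 2 panels, h=0.9500): 0.514099
I_{2,0} (trapezoid, 4 panels, h=0.4750): 0.519253
I_{1,1} = 0.514099 + (0.514099 − 0.501074)/3 = 0.518441
I_{2,1} = 0.519253 + (0.519253 − 0.514099)/3 = 0.520971
I_{2,2} = 0.520971 + (0.520971 − 0.518441)/15 = 0.521140

0.5211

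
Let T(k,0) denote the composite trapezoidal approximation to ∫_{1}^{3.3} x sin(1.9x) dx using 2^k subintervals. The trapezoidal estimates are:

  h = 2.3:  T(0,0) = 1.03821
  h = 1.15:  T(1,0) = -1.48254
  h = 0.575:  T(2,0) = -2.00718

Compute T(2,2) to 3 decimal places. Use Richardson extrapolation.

Richardson extrapolation on the trapezoidal column (denominator 4−1=3):
T(1,1) = (4·(-1.48254) − 1.03821) / 3 = -2.32279
T(2,1) = -2.00718 + (-2.00718 − (-1.48254))/3 = -2.18206
T(2,2) = -2.18206 + (-2.18206 − (-2.32279))/15 = -2.17268

-2.173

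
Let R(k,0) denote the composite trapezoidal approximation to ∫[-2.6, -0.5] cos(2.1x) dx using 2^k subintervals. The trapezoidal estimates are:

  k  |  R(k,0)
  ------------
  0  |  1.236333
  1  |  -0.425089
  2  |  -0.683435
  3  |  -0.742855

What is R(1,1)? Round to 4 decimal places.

-0.9789

Richardson extrapolation on the trapezoidal column (denominator 4−1=3):
R(1,1) = (4·(-0.425089) − 1.236333) / 3 = -0.978896
(Column j=1 coincides with Simpson's rule on the same nodes.)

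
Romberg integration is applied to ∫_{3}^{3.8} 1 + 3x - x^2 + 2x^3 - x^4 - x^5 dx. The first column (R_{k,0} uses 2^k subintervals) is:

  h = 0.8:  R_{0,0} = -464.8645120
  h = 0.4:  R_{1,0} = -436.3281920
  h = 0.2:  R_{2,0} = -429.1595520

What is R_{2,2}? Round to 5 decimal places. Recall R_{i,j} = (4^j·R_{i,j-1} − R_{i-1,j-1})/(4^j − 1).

R_{1,1} = (4·(-436.3281920) − (-464.8645120)) / 3 = -426.8160853
R_{2,1} = (4·(-429.1595520) − (-436.3281920)) / 3 = -426.7700053
R_{2,2} = (16·(-426.7700053) − (-426.8160853)) / 15 = -426.7669333

-426.76693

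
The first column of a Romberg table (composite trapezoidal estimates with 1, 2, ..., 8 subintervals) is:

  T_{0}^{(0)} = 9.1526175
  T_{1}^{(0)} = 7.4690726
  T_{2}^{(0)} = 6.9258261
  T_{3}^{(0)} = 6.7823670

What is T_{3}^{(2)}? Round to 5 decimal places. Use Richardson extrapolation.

T_{2}^{(1)} = (4·6.9258261 − 7.4690726) / 3 = 6.7447439
T_{3}^{(1)} = 6.7823670 + (6.7823670 − 6.9258261)/3 = 6.7345473
T_{3}^{(2)} = 6.7345473 + (6.7345473 − 6.7447439)/15 = 6.7338675

6.73387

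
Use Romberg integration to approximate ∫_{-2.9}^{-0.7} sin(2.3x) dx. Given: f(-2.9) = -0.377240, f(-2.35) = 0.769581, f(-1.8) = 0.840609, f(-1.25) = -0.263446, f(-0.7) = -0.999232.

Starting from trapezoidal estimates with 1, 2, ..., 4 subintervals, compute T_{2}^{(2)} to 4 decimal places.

T_{0}^{(0)} (trapezoid, 1 panel, h=2.2000): -1.514119
T_{1}^{(0)} (trapezoid, 2 panels, h=1.1000): 0.167610
T_{2}^{(0)} (trapezoid, 4 panels, h=0.5500): 0.362179
T_{1}^{(1)} = 0.167610 + (0.167610 − (-1.514119))/3 = 0.728186
T_{2}^{(1)} = 0.362179 + (0.362179 − 0.167610)/3 = 0.427035
T_{2}^{(2)} = 0.427035 + (0.427035 − 0.728186)/15 = 0.406958

0.4070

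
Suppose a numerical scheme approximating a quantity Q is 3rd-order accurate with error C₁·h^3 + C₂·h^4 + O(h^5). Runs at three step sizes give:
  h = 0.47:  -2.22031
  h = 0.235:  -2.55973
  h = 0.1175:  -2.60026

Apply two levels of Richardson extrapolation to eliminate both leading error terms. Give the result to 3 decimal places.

-2.606

First eliminate the h^3 term (factor 2^3 = 8):
  B₁ = (8·(-2.55973) − (-2.22031))/7 = -2.60822
  B₂ = (8·(-2.60026) − (-2.55973))/7 = -2.60605
Then eliminate the h^4 term (factor 2^4 = 16):
  (16·(-2.60605) − (-2.60822))/15 = -2.60591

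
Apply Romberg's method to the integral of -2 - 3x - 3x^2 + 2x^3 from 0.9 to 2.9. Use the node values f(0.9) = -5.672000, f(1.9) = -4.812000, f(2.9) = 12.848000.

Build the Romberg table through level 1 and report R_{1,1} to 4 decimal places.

R_{0,0} (trapezoid, 1 panel, h=2.0000): 7.176000
R_{1,0} (trapezoid, 2 panels, h=1.0000): -1.224000
R_{1,1} = -1.224000 + (-1.224000 − 7.176000)/3 = -4.024000

-4.0240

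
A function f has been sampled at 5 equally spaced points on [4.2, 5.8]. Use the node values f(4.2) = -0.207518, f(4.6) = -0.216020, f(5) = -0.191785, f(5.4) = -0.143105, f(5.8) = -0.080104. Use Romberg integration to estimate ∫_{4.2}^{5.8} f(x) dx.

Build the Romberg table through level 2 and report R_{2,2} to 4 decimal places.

-0.2810

R_{0,0} (trapezoid, 1 panel, h=1.6000): -0.230098
R_{1,0} (trapezoid, 2 panels, h=0.8000): -0.268477
R_{2,0} (trapezoid, 4 panels, h=0.4000): -0.277888
R_{1,1} = -0.268477 + (-0.268477 − (-0.230098))/3 = -0.281270
R_{2,1} = -0.277888 + (-0.277888 − (-0.268477))/3 = -0.281025
R_{2,2} = -0.281025 + (-0.281025 − (-0.281270))/15 = -0.281009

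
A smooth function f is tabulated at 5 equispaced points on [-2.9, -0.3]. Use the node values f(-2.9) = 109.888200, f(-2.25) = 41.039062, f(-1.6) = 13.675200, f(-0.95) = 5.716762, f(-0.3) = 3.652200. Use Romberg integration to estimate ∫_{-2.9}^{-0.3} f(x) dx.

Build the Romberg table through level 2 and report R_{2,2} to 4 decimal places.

70.9243

R_{0,0} (trapezoid, 1 panel, h=2.6000): 147.602520
R_{1,0} (trapezoid, 2 panels, h=1.3000): 91.579020
R_{2,0} (trapezoid, 4 panels, h=0.6500): 76.180796
R_{1,1} = 91.579020 + (91.579020 − 147.602520)/3 = 72.904520
R_{2,1} = 76.180796 + (76.180796 − 91.579020)/3 = 71.048055
R_{2,2} = 71.048055 + (71.048055 − 72.904520)/15 = 70.924291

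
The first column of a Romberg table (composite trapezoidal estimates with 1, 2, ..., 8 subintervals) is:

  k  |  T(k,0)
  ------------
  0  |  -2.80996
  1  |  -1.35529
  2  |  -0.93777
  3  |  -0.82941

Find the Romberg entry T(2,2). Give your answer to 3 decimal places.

T(1,1) = -1.35529 + (-1.35529 − (-2.80996))/3 = -0.87040
T(2,1) = -0.93777 + (-0.93777 − (-1.35529))/3 = -0.79860
T(2,2) = -0.79860 + (-0.79860 − (-0.87040))/15 = -0.79381

-0.794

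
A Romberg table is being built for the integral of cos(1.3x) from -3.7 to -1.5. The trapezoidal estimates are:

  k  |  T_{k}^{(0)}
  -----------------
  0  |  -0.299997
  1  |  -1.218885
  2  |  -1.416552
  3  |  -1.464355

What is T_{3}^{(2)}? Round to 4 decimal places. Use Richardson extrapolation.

Richardson extrapolation on the trapezoidal column (denominator 4−1=3):
T_{2}^{(1)} = -1.416552 + (-1.416552 − (-1.218885))/3 = -1.482441
T_{3}^{(1)} = (4·(-1.464355) − (-1.416552)) / 3 = -1.480289
T_{3}^{(2)} = (16·(-1.480289) − (-1.482441)) / 15 = -1.480146
(Column j=1 coincides with Simpson's rule on the same nodes.)

-1.4801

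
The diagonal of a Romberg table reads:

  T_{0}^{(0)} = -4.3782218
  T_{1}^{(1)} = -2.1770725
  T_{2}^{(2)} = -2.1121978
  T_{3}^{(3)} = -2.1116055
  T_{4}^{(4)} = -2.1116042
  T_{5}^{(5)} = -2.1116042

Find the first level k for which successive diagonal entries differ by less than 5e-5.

k = 4

|T_{1}^{(1)} − T_{0}^{(0)}| = 2.2011493 ≥ 5e-5
|T_{2}^{(2)} − T_{1}^{(1)}| = 0.0648747 ≥ 5e-5
|T_{3}^{(3)} − T_{2}^{(2)}| = 0.0005923 ≥ 5e-5
|T_{4}^{(4)} − T_{3}^{(3)}| = 0.0000013 < 5e-5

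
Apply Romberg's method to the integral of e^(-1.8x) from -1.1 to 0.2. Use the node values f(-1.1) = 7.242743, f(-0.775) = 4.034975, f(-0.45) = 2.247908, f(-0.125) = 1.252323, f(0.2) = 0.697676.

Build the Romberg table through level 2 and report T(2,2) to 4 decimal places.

T(0,0) (trapezoid, 1 panel, h=1.3000): 5.161272
T(1,0) (trapezoid, 2 panels, h=0.6500): 4.041776
T(2,0) (trapezoid, 4 panels, h=0.3250): 3.739260
T(1,1) = 4.041776 + (4.041776 − 5.161272)/3 = 3.668611
T(2,1) = 3.739260 + (3.739260 − 4.041776)/3 = 3.638421
T(2,2) = 3.638421 + (3.638421 − 3.668611)/15 = 3.636408

3.6364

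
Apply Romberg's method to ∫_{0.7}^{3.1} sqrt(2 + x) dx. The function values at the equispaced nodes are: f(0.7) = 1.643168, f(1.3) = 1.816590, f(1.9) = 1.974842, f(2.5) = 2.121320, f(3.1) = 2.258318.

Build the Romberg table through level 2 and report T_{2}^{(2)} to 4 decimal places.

4.7206

T_{0}^{(0)} (trapezoid, 1 panel, h=2.4000): 4.681783
T_{1}^{(0)} (trapezoid, 2 panels, h=1.2000): 4.710702
T_{2}^{(0)} (trapezoid, 4 panels, h=0.6000): 4.718097
T_{1}^{(1)} = 4.710702 + (4.710702 − 4.681783)/3 = 4.720342
T_{2}^{(1)} = 4.718097 + (4.718097 − 4.710702)/3 = 4.720562
T_{2}^{(2)} = 4.720562 + (4.720562 − 4.720342)/15 = 4.720577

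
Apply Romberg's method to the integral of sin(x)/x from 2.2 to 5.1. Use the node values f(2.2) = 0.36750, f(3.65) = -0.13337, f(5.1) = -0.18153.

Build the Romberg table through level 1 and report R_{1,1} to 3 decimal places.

R_{0,0} (trapezoid, 1 panel, h=2.9000): 0.26966
R_{1,0} (trapezoid, 2 panels, h=1.4500): -0.05856
R_{1,1} = -0.05856 + (-0.05856 − 0.26966)/3 = -0.16797

-0.168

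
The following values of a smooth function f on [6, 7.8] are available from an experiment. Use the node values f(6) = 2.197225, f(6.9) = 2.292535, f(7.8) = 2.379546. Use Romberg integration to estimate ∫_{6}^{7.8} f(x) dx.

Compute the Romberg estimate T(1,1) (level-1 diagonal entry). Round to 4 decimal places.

T(0,0) (trapezoid, 1 panel, h=1.8000): 4.119094
T(1,0) (trapezoid, 2 panels, h=0.9000): 4.122828
T(1,1) = 4.122828 + (4.122828 − 4.119094)/3 = 4.124073

4.1241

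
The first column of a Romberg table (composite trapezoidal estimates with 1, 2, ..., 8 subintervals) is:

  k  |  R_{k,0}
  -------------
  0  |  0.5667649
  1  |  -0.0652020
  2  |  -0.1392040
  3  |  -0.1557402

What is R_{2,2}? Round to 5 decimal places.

-0.15641

Richardson extrapolation on the trapezoidal column (denominator 4−1=3):
R_{1,1} = -0.0652020 + (-0.0652020 − 0.5667649)/3 = -0.2758576
R_{2,1} = -0.1392040 + (-0.1392040 − (-0.0652020))/3 = -0.1638713
R_{2,2} = (16·(-0.1638713) − (-0.2758576)) / 15 = -0.1564055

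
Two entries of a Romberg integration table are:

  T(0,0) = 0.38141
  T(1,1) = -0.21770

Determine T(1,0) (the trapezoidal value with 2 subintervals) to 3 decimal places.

From T(1,1) = (4·T(1,0) − T(0,0))/3, solve for T(1,0):
4·T(1,0) = 3·(-0.21770) + 0.38141 = -0.27169
T(1,0) = -0.06792

-0.068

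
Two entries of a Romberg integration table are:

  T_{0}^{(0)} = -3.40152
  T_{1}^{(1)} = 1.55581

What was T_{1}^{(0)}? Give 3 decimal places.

From T_{1}^{(1)} = (4·T_{1}^{(0)} − T_{0}^{(0)})/3, solve for T_{1}^{(0)}:
4·T_{1}^{(0)} = 3·1.55581 + (-3.40152) = 1.26591
T_{1}^{(0)} = 0.31648

0.316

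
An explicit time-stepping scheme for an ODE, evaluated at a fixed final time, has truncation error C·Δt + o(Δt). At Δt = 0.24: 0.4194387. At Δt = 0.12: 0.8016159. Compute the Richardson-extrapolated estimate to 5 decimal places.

Extrapolated value = (2·A(Δt/2) − A(Δt)) / (2 − 1)
= (2·0.8016159 − 0.4194387) / 1
= 1.1837931 / 1 = 1.1837931

1.18379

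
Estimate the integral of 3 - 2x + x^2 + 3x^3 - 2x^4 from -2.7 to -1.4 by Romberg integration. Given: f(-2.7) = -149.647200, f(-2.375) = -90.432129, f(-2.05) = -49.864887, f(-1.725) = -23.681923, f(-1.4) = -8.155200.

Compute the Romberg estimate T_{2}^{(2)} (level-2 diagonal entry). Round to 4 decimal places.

T_{0}^{(0)} (trapezoid, 1 panel, h=1.3000): -102.571560
T_{1}^{(0)} (trapezoid, 2 panels, h=0.6500): -83.697957
T_{2}^{(0)} (trapezoid, 4 panels, h=0.3250): -78.936045
T_{1}^{(1)} = -83.697957 + (-83.697957 − (-102.571560))/3 = -77.406756
T_{2}^{(1)} = -78.936045 + (-78.936045 − (-83.697957))/3 = -77.348741
T_{2}^{(2)} = -77.348741 + (-77.348741 − (-77.406756))/15 = -77.344873

-77.3449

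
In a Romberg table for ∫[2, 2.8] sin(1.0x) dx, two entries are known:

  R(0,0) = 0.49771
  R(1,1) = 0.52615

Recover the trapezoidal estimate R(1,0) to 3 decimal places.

From R(1,1) = (4·R(1,0) − R(0,0))/3, solve for R(1,0):
4·R(1,0) = 3·0.52615 + 0.49771 = 2.07616
R(1,0) = 0.51904

0.519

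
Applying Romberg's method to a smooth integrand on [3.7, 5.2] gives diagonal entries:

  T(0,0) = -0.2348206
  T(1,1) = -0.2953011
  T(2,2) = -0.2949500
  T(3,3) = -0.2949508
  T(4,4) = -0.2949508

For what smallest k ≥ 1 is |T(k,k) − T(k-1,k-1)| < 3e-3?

k = 2

|T(1,1) − T(0,0)| = 0.0604805 ≥ 3e-3
|T(2,2) − T(1,1)| = 0.0003511 < 3e-3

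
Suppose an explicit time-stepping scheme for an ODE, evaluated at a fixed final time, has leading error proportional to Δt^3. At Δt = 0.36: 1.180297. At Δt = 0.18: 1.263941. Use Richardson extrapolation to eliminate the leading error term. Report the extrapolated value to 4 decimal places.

Extrapolated value = (8·A(Δt/2) − A(Δt)) / (8 − 1)
= (8·1.263941 − 1.180297) / 7
= 8.931231 / 7 = 1.275890

1.2759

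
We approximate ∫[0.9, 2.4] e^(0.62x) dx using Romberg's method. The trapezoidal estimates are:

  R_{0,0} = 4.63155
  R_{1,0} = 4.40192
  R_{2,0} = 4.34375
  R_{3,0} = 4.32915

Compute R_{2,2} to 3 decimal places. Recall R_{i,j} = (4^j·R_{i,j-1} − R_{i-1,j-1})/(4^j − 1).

4.324

Richardson extrapolation on the trapezoidal column (denominator 4−1=3):
R_{1,1} = 4.40192 + (4.40192 − 4.63155)/3 = 4.32538
R_{2,1} = (4·4.34375 − 4.40192) / 3 = 4.32436
R_{2,2} = (16·4.32436 − 4.32538) / 15 = 4.32429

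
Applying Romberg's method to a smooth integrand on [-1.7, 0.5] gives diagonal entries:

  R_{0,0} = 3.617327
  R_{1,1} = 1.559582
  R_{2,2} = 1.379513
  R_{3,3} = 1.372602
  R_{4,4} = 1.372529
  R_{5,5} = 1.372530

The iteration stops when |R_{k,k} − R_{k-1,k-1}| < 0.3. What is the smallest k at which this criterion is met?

k = 2

|R_{1,1} − R_{0,0}| = 2.057745 ≥ 0.3
|R_{2,2} − R_{1,1}| = 0.180069 < 0.3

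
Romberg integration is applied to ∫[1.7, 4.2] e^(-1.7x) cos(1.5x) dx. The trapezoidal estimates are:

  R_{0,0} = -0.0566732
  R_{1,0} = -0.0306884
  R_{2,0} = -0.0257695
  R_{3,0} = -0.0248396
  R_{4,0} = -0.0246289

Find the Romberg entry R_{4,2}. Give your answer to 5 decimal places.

-0.02456

Richardson extrapolation on the trapezoidal column (denominator 4−1=3):
R_{3,1} = -0.0248396 + (-0.0248396 − (-0.0257695))/3 = -0.0245296
R_{4,1} = -0.0246289 + (-0.0246289 − (-0.0248396))/3 = -0.0245587
R_{4,2} = (16·(-0.0245587) − (-0.0245296)) / 15 = -0.0245606
(Column j=1 coincides with Simpson's rule on the same nodes.)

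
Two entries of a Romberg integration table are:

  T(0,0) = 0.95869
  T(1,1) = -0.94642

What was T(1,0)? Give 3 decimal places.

-0.470

From T(1,1) = (4·T(1,0) − T(0,0))/3, solve for T(1,0):
4·T(1,0) = 3·(-0.94642) + 0.95869 = -1.88057
T(1,0) = -0.47014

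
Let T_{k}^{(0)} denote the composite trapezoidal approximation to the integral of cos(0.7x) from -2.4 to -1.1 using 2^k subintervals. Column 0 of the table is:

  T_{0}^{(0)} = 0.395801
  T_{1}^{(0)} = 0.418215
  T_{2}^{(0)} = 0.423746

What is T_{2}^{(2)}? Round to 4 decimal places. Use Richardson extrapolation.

Richardson extrapolation on the trapezoidal column (denominator 4−1=3):
T_{1}^{(1)} = 0.418215 + (0.418215 − 0.395801)/3 = 0.425686
T_{2}^{(1)} = 0.423746 + (0.423746 − 0.418215)/3 = 0.425590
T_{2}^{(2)} = 0.425590 + (0.425590 − 0.425686)/15 = 0.425584

0.4256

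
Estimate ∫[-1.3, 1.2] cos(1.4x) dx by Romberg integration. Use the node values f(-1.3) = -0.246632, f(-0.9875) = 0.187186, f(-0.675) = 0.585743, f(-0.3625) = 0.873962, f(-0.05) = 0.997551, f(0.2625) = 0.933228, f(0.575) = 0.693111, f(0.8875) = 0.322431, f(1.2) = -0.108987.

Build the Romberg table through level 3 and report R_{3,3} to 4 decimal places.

1.4023

R_{0,0} (trapezoid, 1 panel, h=2.5000): -0.444524
R_{1,0} (trapezoid, 2 panels, h=1.2500): 1.024677
R_{2,0} (trapezoid, 4 panels, h=0.6250): 1.311622
R_{3,0} (trapezoid, 8 panels, h=0.3125): 1.379813
R_{1,1} = 1.024677 + (1.024677 − (-0.444524))/3 = 1.514411
R_{2,1} = 1.311622 + (1.311622 − 1.024677)/3 = 1.407270
R_{3,1} = 1.379813 + (1.379813 − 1.311622)/3 = 1.402543
R_{2,2} = 1.407270 + (1.407270 − 1.514411)/15 = 1.400127
R_{3,2} = 1.402543 + (1.402543 − 1.407270)/15 = 1.402228
R_{3,3} = 1.402228 + (1.402228 − 1.400127)/63 = 1.402261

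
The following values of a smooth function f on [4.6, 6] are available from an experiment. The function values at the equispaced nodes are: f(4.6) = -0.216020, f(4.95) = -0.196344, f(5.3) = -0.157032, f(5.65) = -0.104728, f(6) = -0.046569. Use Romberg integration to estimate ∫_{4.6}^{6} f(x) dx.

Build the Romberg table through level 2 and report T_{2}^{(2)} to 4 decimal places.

-0.2078

T_{0}^{(0)} (trapezoid, 1 panel, h=1.4000): -0.183812
T_{1}^{(0)} (trapezoid, 2 panels, h=0.7000): -0.201829
T_{2}^{(0)} (trapezoid, 4 panels, h=0.3500): -0.206289
T_{1}^{(1)} = -0.201829 + (-0.201829 − (-0.183812))/3 = -0.207835
T_{2}^{(1)} = -0.206289 + (-0.206289 − (-0.201829))/3 = -0.207776
T_{2}^{(2)} = -0.207776 + (-0.207776 − (-0.207835))/15 = -0.207772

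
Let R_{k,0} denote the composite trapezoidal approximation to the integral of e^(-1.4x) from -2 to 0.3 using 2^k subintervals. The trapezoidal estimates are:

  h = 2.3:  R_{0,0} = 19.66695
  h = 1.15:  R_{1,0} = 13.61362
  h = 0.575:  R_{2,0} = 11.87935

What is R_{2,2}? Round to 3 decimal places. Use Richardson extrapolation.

11.282

Richardson extrapolation on the trapezoidal column (denominator 4−1=3):
R_{1,1} = (4·13.61362 − 19.66695) / 3 = 11.59584
R_{2,1} = (4·11.87935 − 13.61362) / 3 = 11.30126
R_{2,2} = (16·11.30126 − 11.59584) / 15 = 11.28162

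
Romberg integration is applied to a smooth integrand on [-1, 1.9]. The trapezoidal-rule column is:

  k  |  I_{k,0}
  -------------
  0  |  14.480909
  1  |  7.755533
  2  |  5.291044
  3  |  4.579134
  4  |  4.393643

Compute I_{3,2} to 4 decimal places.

Richardson extrapolation on the trapezoidal column (denominator 4−1=3):
I_{2,1} = 5.291044 + (5.291044 − 7.755533)/3 = 4.469548
I_{3,1} = (4·4.579134 − 5.291044) / 3 = 4.341831
I_{3,2} = (16·4.341831 − 4.469548) / 15 = 4.333317
(Column j=1 coincides with Simpson's rule on the same nodes.)

4.3333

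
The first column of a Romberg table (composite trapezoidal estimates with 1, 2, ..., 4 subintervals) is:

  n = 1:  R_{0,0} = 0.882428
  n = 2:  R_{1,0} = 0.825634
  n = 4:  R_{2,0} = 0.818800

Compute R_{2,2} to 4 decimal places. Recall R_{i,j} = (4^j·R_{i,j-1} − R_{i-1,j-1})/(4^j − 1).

0.8172

Richardson extrapolation on the trapezoidal column (denominator 4−1=3):
R_{1,1} = 0.825634 + (0.825634 − 0.882428)/3 = 0.806703
R_{2,1} = (4·0.818800 − 0.825634) / 3 = 0.816522
R_{2,2} = (16·0.816522 − 0.806703) / 15 = 0.817177
(Column j=1 coincides with Simpson's rule on the same nodes.)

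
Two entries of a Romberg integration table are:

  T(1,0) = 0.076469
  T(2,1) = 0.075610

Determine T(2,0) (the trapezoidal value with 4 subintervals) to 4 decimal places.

0.0758

From T(2,1) = (4·T(2,0) − T(1,0))/3, solve for T(2,0):
4·T(2,0) = 3·0.075610 + 0.076469 = 0.303299
T(2,0) = 0.075825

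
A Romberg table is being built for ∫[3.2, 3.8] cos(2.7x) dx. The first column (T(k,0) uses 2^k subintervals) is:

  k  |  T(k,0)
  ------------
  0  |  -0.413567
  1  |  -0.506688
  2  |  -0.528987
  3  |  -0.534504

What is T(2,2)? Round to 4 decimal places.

T(1,1) = (4·(-0.506688) − (-0.413567)) / 3 = -0.537728
T(2,1) = -0.528987 + (-0.528987 − (-0.506688))/3 = -0.536420
T(2,2) = (16·(-0.536420) − (-0.537728)) / 15 = -0.536333

-0.5363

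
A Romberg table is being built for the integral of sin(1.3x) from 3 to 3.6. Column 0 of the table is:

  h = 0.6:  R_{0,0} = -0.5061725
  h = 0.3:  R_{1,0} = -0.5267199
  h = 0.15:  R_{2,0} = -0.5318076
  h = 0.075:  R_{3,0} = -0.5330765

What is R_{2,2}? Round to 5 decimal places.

Richardson extrapolation on the trapezoidal column (denominator 4−1=3):
R_{1,1} = (4·(-0.5267199) − (-0.5061725)) / 3 = -0.5335690
R_{2,1} = (4·(-0.5318076) − (-0.5267199)) / 3 = -0.5335035
R_{2,2} = (16·(-0.5335035) − (-0.5335690)) / 15 = -0.5334991

-0.53350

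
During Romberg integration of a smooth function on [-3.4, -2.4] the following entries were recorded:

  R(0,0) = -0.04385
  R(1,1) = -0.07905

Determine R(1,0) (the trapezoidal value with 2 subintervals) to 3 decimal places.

From R(1,1) = (4·R(1,0) − R(0,0))/3, solve for R(1,0):
4·R(1,0) = 3·(-0.07905) + (-0.04385) = -0.28100
R(1,0) = -0.07025

-0.070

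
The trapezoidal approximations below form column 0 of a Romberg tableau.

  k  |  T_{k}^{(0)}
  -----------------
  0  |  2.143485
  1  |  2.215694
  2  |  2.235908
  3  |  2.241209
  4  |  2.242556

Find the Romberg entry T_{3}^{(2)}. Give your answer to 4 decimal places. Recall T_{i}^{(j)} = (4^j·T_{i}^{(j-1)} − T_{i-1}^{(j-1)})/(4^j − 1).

2.2430

Richardson extrapolation on the trapezoidal column (denominator 4−1=3):
T_{2}^{(1)} = 2.235908 + (2.235908 − 2.215694)/3 = 2.242646
T_{3}^{(1)} = 2.241209 + (2.241209 − 2.235908)/3 = 2.242976
T_{3}^{(2)} = (16·2.242976 − 2.242646) / 15 = 2.242998
(Column j=1 coincides with Simpson's rule on the same nodes.)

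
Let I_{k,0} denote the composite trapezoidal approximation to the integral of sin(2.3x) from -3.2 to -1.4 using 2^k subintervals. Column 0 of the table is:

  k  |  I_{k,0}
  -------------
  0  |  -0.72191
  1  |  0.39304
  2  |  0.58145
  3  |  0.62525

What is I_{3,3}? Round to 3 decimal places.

Richardson extrapolation on the trapezoidal column (denominator 4−1=3):
I_{1,1} = (4·0.39304 − (-0.72191)) / 3 = 0.76469
I_{2,1} = (4·0.58145 − 0.39304) / 3 = 0.64425
I_{3,1} = 0.62525 + (0.62525 − 0.58145)/3 = 0.63985
I_{2,2} = (16·0.64425 − 0.76469) / 15 = 0.63622
I_{3,2} = (16·0.63985 − 0.64425) / 15 = 0.63956
I_{3,3} = 0.63956 + (0.63956 − 0.63622)/63 = 0.63961

0.640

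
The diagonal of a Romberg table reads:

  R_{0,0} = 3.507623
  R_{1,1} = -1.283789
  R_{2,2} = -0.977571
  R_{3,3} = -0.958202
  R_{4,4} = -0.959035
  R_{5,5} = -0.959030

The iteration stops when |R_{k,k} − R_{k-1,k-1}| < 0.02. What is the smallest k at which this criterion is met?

k = 3

|R_{1,1} − R_{0,0}| = 4.791412 ≥ 0.02
|R_{2,2} − R_{1,1}| = 0.306218 ≥ 0.02
|R_{3,3} − R_{2,2}| = 0.019369 < 0.02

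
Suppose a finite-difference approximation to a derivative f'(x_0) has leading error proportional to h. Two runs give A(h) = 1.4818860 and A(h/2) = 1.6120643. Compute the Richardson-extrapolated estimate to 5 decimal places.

1.74224

The leading error scales as h; refining by a factor of 2 reduces it by 2^1 = 2.
Extrapolated value = (2·A(h/2) − A(h)) / (2 − 1)
= (2·1.6120643 − 1.4818860) / 1
= 1.7422426 / 1 = 1.7422426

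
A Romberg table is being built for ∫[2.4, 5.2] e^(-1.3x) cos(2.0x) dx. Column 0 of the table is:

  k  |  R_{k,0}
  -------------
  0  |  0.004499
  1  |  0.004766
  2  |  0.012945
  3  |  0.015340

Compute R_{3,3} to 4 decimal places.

R_{1,1} = (4·0.004766 − 0.004499) / 3 = 0.004855
R_{2,1} = (4·0.012945 − 0.004766) / 3 = 0.015671
R_{3,1} = (4·0.015340 − 0.012945) / 3 = 0.016138
R_{2,2} = (16·0.015671 − 0.004855) / 15 = 0.016392
R_{3,2} = 0.016138 + (0.016138 − 0.015671)/15 = 0.016169
R_{3,3} = (64·0.016169 − 0.016392) / 63 = 0.016165

0.0162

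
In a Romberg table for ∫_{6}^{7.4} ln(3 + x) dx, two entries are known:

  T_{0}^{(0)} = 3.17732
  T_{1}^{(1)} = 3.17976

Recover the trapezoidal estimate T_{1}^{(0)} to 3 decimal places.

3.179

From T_{1}^{(1)} = (4·T_{1}^{(0)} − T_{0}^{(0)})/3, solve for T_{1}^{(0)}:
4·T_{1}^{(0)} = 3·3.17976 + 3.17732 = 12.71660
T_{1}^{(0)} = 3.17915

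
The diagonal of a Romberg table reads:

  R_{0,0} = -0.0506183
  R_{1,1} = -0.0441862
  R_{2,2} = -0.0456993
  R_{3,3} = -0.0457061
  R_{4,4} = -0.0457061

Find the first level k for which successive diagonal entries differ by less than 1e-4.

k = 3

|R_{1,1} − R_{0,0}| = 0.0064321 ≥ 1e-4
|R_{2,2} − R_{1,1}| = 0.0015131 ≥ 1e-4
|R_{3,3} − R_{2,2}| = 0.0000068 < 1e-4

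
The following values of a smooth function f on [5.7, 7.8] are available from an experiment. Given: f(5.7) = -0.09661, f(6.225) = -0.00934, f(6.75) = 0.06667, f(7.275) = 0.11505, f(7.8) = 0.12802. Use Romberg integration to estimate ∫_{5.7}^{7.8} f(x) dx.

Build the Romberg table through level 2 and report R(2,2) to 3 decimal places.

0.103

R(0,0) (trapezoid, 1 panel, h=2.1000): 0.03298
R(1,0) (trapezoid, 2 panels, h=1.0500): 0.08649
R(2,0) (trapezoid, 4 panels, h=0.5250): 0.09874
R(1,1) = 0.08649 + (0.08649 − 0.03298)/3 = 0.10433
R(2,1) = 0.09874 + (0.09874 − 0.08649)/3 = 0.10282
R(2,2) = 0.10282 + (0.10282 − 0.10433)/15 = 0.10272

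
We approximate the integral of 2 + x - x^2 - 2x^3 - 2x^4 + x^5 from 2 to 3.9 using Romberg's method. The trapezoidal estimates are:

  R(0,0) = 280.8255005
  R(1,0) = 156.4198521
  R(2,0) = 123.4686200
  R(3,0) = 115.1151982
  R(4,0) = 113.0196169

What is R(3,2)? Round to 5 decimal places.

R(2,1) = (4·123.4686200 − 156.4198521) / 3 = 112.4848760
R(3,1) = (4·115.1151982 − 123.4686200) / 3 = 112.3307243
R(3,2) = 112.3307243 + (112.3307243 − 112.4848760)/15 = 112.3204475

112.32045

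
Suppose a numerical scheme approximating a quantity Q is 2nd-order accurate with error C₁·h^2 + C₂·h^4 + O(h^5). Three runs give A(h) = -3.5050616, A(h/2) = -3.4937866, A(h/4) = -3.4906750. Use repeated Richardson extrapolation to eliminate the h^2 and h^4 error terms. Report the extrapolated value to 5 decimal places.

First eliminate the h^2 term (factor 2^2 = 4):
  B₁ = (4·(-3.4937866) − (-3.5050616))/3 = -3.4900283
  B₂ = (4·(-3.4906750) − (-3.4937866))/3 = -3.4896378
Then eliminate the h^4 term (factor 2^4 = 16):
  (16·(-3.4896378) − (-3.4900283))/15 = -3.4896118

-3.48961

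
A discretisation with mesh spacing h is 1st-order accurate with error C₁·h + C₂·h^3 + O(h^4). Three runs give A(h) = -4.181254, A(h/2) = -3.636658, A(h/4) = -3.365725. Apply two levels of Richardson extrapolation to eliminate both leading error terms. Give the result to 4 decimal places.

-3.0952

First eliminate the h term (factor 2^1 = 2):
  B₁ = (2·(-3.636658) − (-4.181254))/1 = -3.092062
  B₂ = (2·(-3.365725) − (-3.636658))/1 = -3.094792
Then eliminate the h^3 term (factor 2^3 = 8):
  (8·(-3.094792) − (-3.092062))/7 = -3.095182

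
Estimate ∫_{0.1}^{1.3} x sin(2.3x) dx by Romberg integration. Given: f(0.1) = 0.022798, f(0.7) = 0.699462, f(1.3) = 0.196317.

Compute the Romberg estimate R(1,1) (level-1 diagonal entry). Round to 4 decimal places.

0.6034

R(0,0) (trapezoid, 1 panel, h=1.2000): 0.131469
R(1,0) (trapezoid, 2 panels, h=0.6000): 0.485412
R(1,1) = 0.485412 + (0.485412 − 0.131469)/3 = 0.603393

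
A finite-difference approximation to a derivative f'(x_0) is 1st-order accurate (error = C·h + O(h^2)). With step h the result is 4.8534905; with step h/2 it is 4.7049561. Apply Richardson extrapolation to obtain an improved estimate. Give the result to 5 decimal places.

4.55642

Extrapolated value = (2·A(h/2) − A(h)) / (2 − 1)
= (2·4.7049561 − 4.8534905) / 1
= 4.5564217 / 1 = 4.5564217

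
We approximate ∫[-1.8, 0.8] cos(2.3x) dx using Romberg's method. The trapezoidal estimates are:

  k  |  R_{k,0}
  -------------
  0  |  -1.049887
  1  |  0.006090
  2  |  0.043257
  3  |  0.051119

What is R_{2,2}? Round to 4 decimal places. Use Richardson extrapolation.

Richardson extrapolation on the trapezoidal column (denominator 4−1=3):
R_{1,1} = (4·0.006090 − (-1.049887)) / 3 = 0.358082
R_{2,1} = 0.043257 + (0.043257 − 0.006090)/3 = 0.055646
R_{2,2} = (16·0.055646 − 0.358082) / 15 = 0.035484

0.0355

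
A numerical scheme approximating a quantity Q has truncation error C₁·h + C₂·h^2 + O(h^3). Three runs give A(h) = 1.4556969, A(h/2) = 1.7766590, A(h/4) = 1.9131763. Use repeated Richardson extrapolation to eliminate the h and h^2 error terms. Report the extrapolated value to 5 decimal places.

First eliminate the h term (factor 2^1 = 2):
  B₁ = (2·1.7766590 − 1.4556969)/1 = 2.0976211
  B₂ = (2·1.9131763 − 1.7766590)/1 = 2.0496936
Then eliminate the h^2 term (factor 2^2 = 4):
  (4·2.0496936 − 2.0976211)/3 = 2.0337178

2.03372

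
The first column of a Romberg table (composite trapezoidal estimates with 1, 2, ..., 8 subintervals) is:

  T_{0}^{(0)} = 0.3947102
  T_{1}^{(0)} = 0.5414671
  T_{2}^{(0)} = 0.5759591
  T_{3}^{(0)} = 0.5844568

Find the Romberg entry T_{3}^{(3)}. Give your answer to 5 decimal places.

0.58728

Richardson extrapolation on the trapezoidal column (denominator 4−1=3):
T_{1}^{(1)} = (4·0.5414671 − 0.3947102) / 3 = 0.5903861
T_{2}^{(1)} = 0.5759591 + (0.5759591 − 0.5414671)/3 = 0.5874564
T_{3}^{(1)} = (4·0.5844568 − 0.5759591) / 3 = 0.5872894
T_{2}^{(2)} = 0.5874564 + (0.5874564 − 0.5903861)/15 = 0.5872611
T_{3}^{(2)} = (16·0.5872894 − 0.5874564) / 15 = 0.5872783
T_{3}^{(3)} = (64·0.5872783 − 0.5872611) / 63 = 0.5872786
(Column j=1 coincides with Simpson's rule on the same nodes.)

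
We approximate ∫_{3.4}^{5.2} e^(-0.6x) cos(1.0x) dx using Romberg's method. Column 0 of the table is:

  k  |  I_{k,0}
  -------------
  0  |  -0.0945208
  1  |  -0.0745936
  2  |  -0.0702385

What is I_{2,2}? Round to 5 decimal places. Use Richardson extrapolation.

Richardson extrapolation on the trapezoidal column (denominator 4−1=3):
I_{1,1} = -0.0745936 + (-0.0745936 − (-0.0945208))/3 = -0.0679512
I_{2,1} = -0.0702385 + (-0.0702385 − (-0.0745936))/3 = -0.0687868
I_{2,2} = (16·(-0.0687868) − (-0.0679512)) / 15 = -0.0688425

-0.06884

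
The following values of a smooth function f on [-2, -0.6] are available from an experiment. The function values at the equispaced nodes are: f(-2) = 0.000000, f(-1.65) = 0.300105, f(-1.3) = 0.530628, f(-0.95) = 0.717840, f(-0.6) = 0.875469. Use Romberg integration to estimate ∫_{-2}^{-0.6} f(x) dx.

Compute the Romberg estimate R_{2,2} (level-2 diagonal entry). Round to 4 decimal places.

R_{0,0} (trapezoid, 1 panel, h=1.4000): 0.612828
R_{1,0} (trapezoid, 2 panels, h=0.7000): 0.677854
R_{2,0} (trapezoid, 4 panels, h=0.3500): 0.695208
R_{1,1} = 0.677854 + (0.677854 − 0.612828)/3 = 0.699529
R_{2,1} = 0.695208 + (0.695208 − 0.677854)/3 = 0.700993
R_{2,2} = 0.700993 + (0.700993 − 0.699529)/15 = 0.701091

0.7011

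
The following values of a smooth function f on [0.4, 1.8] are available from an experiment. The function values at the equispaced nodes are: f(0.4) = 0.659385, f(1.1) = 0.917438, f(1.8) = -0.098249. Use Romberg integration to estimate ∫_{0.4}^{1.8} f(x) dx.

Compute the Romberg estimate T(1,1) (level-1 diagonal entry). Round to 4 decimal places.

0.9872

T(0,0) (trapezoid, 1 panel, h=1.4000): 0.392795
T(1,0) (trapezoid, 2 panels, h=0.7000): 0.838604
T(1,1) = 0.838604 + (0.838604 − 0.392795)/3 = 0.987207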